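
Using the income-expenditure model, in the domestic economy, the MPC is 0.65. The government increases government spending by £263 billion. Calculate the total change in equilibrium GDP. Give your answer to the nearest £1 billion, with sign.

+£751 billion

Government-spending multiplier = 1/(1 − MPC) = 1/(1 − 0.65) = 1/0.35 ≈ 2.857.
ΔY = k × ΔG = (+£263 billion) / 0.35 ≈ +£751 billion.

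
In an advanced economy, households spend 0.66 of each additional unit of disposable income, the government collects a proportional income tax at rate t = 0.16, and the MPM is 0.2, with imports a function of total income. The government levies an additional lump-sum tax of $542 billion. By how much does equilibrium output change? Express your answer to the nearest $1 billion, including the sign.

A lump-sum tax change of +$542 billion shifts disposable income by −$542 billion; first-round consumption changes by −c × ΔT = −0.66 × (+$542 billion) = −$357.72 billion.
Expenditure multiplier = 1/(1 − c(1−t) + m) = 1/(1 − 0.66×0.84 + 0.2) = 1/0.6456 ≈ 1.549.
The tax multiplier is −c × k ≈ −1.022, so ΔY = k × (−c·ΔT) = (−$357.72 billion) / 0.6456 ≈ −$554 billion.

−$554 billion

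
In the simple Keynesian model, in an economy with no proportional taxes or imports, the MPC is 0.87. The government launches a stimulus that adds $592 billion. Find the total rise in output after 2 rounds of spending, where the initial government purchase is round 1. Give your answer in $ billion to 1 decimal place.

$1,107.0 billion

Round 1 adds ΔG = $592 billion; each later round is MPC = 0.87 times the previous.
After 2 rounds: 592 + 515.04 = ΔG·(1 − c^2)/(1 − c) = 592 × (1 − 0.7569)/0.13 ≈ $1,107 billion.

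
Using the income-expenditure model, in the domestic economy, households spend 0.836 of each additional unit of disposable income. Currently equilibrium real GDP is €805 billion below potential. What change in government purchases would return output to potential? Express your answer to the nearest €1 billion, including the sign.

Spending multiplier = 1/(1 − MPC) = 1/(1 − 0.836) = 1/0.164 ≈ 6.098.
Need ΔY = +€805 billion, so ΔG = ΔY/k = (+€805 billion) × 0.164 ≈ +€132 billion.
The government should increase government purchases by €132 billion.

+€132 billion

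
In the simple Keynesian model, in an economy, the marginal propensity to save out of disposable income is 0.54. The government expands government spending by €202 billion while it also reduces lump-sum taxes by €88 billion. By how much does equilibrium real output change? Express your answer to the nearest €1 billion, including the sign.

MPC = 1 − MPS = 1 − 0.54 = 0.46.
Expenditure multiplier = 1/(1 − MPC) = 1/(1 − 0.46) = 1/0.54 ≈ 1.852.
ΔG contributes k·ΔG = (+€202 billion) / 0.54 ≈ +€374.1 billion.
ΔT of −€88 billion changes first-round spending by −c·ΔT = +€40.48 billion, contributing k·(−c·ΔT) = (+€40.48 billion) / 0.54 ≈ +€75 billion.
Net ΔY = k(ΔG − c·ΔT) = (+€242.48 billion) / 0.54 ≈ +€449 billion.

+€449 billion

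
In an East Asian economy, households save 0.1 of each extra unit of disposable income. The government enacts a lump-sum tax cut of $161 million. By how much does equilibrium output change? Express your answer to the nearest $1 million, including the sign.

+$1,449 million

MPC = 1 − MPS = 1 − 0.1 = 0.9.
A lump-sum tax change of −$161 million shifts disposable income by +$161 million; first-round consumption changes by −c × ΔT = −0.9 × (−$161 million) = +$144.9 million.
Expenditure multiplier = 1/(1 − MPC) = 1/(1 − 0.9) = 1/0.1 = 10.
The tax multiplier is −c × k = −9, so ΔY = k × (−c·ΔT) = (+$144.9 million) / 0.1 = +$1,449 million.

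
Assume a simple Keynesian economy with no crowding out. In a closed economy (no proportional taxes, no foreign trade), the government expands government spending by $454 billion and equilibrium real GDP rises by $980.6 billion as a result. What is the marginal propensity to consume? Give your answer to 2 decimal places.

0.54

Implied spending multiplier k = ΔY/ΔG = 980.6/454 ≈ 2.1599.
Since k = 1/(1 − MPC), MPC = 1 − 1/k = 1 − ΔG/ΔY = 1 − 454/980.6 ≈ 0.54.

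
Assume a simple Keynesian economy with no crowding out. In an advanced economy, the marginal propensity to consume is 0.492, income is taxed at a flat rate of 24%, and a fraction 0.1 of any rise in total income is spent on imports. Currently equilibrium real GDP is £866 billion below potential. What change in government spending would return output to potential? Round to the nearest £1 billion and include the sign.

Spending multiplier = 1/(1 − c(1−t) + m) = 1/(1 − 0.492×0.76 + 0.1) = 1/0.72608 ≈ 1.377.
Need ΔY = +£866 billion, so ΔG = ΔY/k = (+£866 billion) × 0.72608 ≈ +£629 billion.
The government should increase government spending by £629 billion.

+£629 billion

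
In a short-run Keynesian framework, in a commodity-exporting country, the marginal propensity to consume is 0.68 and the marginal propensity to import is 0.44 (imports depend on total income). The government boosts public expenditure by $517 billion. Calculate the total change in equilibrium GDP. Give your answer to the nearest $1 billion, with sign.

Expenditure multiplier = 1/(1 − c + m) = 1/(1 − 0.68 + 0.44) = 1/0.76 ≈ 1.316.
ΔY = k × ΔG = (+$517 billion) / 0.76 ≈ +$680 billion.

+$680 billion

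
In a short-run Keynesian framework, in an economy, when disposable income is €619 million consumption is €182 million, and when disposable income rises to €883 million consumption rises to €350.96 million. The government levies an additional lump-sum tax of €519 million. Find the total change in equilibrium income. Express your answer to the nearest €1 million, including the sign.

−€923 million

MPC = ΔC/ΔYd = (350.96 − 182)/(883 − 619) = 168.96/264 = 0.64.
A lump-sum tax change of +€519 million shifts disposable income by −€519 million; first-round consumption changes by −c × ΔT = −0.64 × (+€519 million) = −€332.16 million.
Expenditure multiplier = 1/(1 − MPC) = 1/(1 − 0.64) = 1/0.36 ≈ 2.778.
The tax multiplier is −c × k ≈ −1.778, so ΔY = k × (−c·ΔT) = (−€332.16 million) / 0.36 ≈ −€923 million.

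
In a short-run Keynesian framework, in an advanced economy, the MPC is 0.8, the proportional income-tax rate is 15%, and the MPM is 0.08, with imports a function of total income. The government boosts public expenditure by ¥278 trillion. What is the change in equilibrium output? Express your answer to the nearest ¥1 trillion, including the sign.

+¥695 trillion

Spending multiplier = 1/(1 − c(1−t) + m) = 1/(1 − 0.8×0.85 + 0.08) = 1/0.4 = 2.5.
ΔY = k × ΔG = (+¥278 trillion) / 0.4 = +¥695 trillion.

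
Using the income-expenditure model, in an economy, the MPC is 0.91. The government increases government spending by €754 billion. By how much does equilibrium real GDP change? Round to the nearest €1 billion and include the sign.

+€8,378 billion

Expenditure multiplier = 1/(1 − MPC) = 1/(1 − 0.91) = 1/0.09 ≈ 11.111.
ΔY = k × ΔG = (+€754 billion) / 0.09 ≈ +€8,378 billion.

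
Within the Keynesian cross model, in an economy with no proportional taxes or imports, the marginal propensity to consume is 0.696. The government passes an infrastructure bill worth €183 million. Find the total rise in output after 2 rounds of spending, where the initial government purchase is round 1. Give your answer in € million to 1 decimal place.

€310.4 million

Round 1 adds ΔG = €183 million; each later round is MPC = 0.696 times the previous.
After 2 rounds: 183 + 127.368 = ΔG·(1 − c^2)/(1 − c) = 183 × (1 − 0.484416)/0.304 ≈ €310.4 million.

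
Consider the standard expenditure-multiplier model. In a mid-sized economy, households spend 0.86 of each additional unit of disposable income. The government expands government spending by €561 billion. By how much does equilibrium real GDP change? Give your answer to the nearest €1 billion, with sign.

+€4,007 billion

Expenditure multiplier = 1/(1 − MPC) = 1/(1 − 0.86) = 1/0.14 ≈ 7.143.
ΔY = k × ΔG = (+€561 billion) / 0.14 ≈ +€4,007 billion.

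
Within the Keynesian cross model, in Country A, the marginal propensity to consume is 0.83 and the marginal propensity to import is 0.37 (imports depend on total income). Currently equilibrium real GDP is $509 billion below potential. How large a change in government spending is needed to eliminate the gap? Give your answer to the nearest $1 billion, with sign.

Spending multiplier = 1/(1 − c + m) = 1/(1 − 0.83 + 0.37) = 1/0.54 ≈ 1.852.
Need ΔY = +$509 billion, so ΔG = ΔY/k = (+$509 billion) × 0.54 ≈ +$275 billion.
The government should increase government spending by $275 billion.

+$275 billion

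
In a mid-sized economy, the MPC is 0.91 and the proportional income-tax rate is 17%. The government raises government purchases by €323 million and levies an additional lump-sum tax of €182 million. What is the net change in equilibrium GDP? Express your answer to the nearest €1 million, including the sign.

Expenditure multiplier = 1/(1 − c(1−t)) = 1/(1 − 0.91×0.83) = 1/0.2447 ≈ 4.087.
ΔG contributes k·ΔG = (+€323 million) / 0.2447 ≈ +€1,320 million.
ΔT of +€182 million changes first-round spending by −c·ΔT = −€165.62 million, contributing k·(−c·ΔT) = (−€165.62 million) / 0.2447 ≈ −€676.8 million.
Net ΔY = k(ΔG − c·ΔT) = (+€157.38 million) / 0.2447 ≈ +€643 million.

+€643 million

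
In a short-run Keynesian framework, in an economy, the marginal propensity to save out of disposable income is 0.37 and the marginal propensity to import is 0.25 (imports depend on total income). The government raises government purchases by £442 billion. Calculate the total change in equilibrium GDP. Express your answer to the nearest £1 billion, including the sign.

+£713 billion

MPC = 1 − MPS = 1 − 0.37 = 0.63.
Spending multiplier = 1/(1 − c + m) = 1/(1 − 0.63 + 0.25) = 1/0.62 ≈ 1.613.
ΔY = k × ΔG = (+£442 billion) / 0.62 ≈ +£713 billion.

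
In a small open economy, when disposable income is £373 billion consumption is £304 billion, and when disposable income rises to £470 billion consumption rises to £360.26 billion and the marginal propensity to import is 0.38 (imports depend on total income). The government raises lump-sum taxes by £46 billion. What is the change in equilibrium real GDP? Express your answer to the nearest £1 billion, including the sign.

MPC = ΔC/ΔYd = (360.26 − 304)/(470 − 373) = 56.26/97 = 0.58.
A lump-sum tax change of +£46 billion shifts disposable income by −£46 billion; first-round consumption changes by −c × ΔT = −0.58 × (+£46 billion) = −£26.68 billion.
Expenditure multiplier = 1/(1 − c + m) = 1/(1 − 0.58 + 0.38) = 1/0.8 = 1.25.
The tax multiplier is −c × k = −0.725, so ΔY = k × (−c·ΔT) = (−£26.68 billion) / 0.8 ≈ −£33 billion.

−£33 billion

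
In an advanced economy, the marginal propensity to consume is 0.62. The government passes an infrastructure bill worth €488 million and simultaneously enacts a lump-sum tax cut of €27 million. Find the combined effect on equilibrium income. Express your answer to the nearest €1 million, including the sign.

+€1,328 million

Expenditure multiplier = 1/(1 − MPC) = 1/(1 − 0.62) = 1/0.38 ≈ 2.632.
ΔG contributes k·ΔG = (+€488 million) / 0.38 ≈ +€1,284.2 million.
ΔT of −€27 million changes first-round spending by −c·ΔT = +€16.74 million, contributing k·(−c·ΔT) = (+€16.74 million) / 0.38 ≈ +€44.1 million.
Net ΔY = k(ΔG − c·ΔT) = (+€504.74 million) / 0.38 ≈ +€1,328 million.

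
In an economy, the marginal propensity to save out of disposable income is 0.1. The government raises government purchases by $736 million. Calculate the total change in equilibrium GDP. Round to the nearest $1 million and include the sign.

+$7,360 million

MPC = 1 − MPS = 1 − 0.1 = 0.9.
Expenditure multiplier = 1/(1 − MPC) = 1/(1 − 0.9) = 1/0.1 = 10.
ΔY = k × ΔG = (+$736 million) / 0.1 = +$7,360 million.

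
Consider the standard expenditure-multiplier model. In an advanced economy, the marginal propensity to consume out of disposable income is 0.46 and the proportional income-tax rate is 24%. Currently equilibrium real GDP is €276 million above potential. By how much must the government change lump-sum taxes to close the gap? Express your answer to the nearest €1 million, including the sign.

Spending multiplier = 1/(1 − c(1−t)) = 1/(1 − 0.46×0.76) = 1/0.6504 ≈ 1.538.
Tax multiplier = −c·k = −0.46/0.6504 ≈ −0.707. Need ΔY = −€276 million, so ΔT = ΔY/(−c·k) = −(−€276 million) × 0.6504 / 0.46 ≈ +€390 million.
The government should raise lump-sum taxes by €390 million.

+€390 million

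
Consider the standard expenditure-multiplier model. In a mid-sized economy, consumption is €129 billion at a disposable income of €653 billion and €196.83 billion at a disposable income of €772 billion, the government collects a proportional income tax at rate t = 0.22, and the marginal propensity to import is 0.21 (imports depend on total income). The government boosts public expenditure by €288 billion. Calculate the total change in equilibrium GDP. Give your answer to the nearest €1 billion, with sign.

+€376 billion

MPC = ΔC/ΔYd = (196.83 − 129)/(772 − 653) = 67.83/119 = 0.57.
Spending multiplier = 1/(1 − c(1−t) + m) = 1/(1 − 0.57×0.78 + 0.21) = 1/0.7654 ≈ 1.307.
ΔY = k × ΔG = (+€288 billion) / 0.7654 ≈ +€376 billion.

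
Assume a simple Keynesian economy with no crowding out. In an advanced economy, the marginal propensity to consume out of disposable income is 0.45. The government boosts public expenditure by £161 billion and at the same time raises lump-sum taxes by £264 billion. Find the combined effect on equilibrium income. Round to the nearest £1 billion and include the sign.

+£77 billion

Expenditure multiplier = 1/(1 − MPC) = 1/(1 − 0.45) = 1/0.55 ≈ 1.818.
ΔG contributes k·ΔG = (+£161 billion) / 0.55 ≈ +£292.7 billion.
ΔT of +£264 billion changes first-round spending by −c·ΔT = −£118.8 billion, contributing k·(−c·ΔT) = (−£118.8 billion) / 0.55 = −£216 billion.
Net ΔY = k(ΔG − c·ΔT) = (+£42.2 billion) / 0.55 ≈ +£77 billion.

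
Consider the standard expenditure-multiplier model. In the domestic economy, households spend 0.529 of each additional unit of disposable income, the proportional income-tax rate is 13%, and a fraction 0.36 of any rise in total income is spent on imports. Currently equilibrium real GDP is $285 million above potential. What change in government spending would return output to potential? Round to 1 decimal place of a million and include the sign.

Spending multiplier = 1/(1 − c(1−t) + m) = 1/(1 − 0.529×0.87 + 0.36) = 1/0.89977 ≈ 1.111.
Need ΔY = −$285 million, so ΔG = ΔY/k = (−$285 million) × 0.89977 ≈ −$256.4 million.
The government should cut government spending by $256.4 million.

−$256.4 million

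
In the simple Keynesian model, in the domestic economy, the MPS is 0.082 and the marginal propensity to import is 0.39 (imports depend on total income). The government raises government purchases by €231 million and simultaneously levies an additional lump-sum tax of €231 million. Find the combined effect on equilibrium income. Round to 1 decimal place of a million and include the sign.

+€40.1 million

MPC = 1 − MPS = 1 − 0.082 = 0.918.
Expenditure multiplier = 1/(1 − c + m) = 1/(1 − 0.918 + 0.39) = 1/0.472 ≈ 2.119.
ΔG contributes k·ΔG = (+€231 million) / 0.472 ≈ +€489.4 million.
ΔT of +€231 million changes first-round spending by −c·ΔT = −€212.058 million, contributing k·(−c·ΔT) = (−€212.058 million) / 0.472 ≈ −€449.3 million.
Net ΔY = k(ΔG − c·ΔT) = (+€18.942 million) / 0.472 ≈ +€40.1 million.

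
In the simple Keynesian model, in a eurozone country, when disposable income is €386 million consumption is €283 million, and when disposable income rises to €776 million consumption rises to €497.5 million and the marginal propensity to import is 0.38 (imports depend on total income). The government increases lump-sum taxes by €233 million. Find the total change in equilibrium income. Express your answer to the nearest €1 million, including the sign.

−€154 million

MPC = ΔC/ΔYd = (497.5 − 283)/(776 − 386) = 214.5/390 = 0.55.
A lump-sum tax change of +€233 million shifts disposable income by −€233 million; first-round consumption changes by −c × ΔT = −0.55 × (+€233 million) = −€128.15 million.
Expenditure multiplier = 1/(1 − c + m) = 1/(1 − 0.55 + 0.38) = 1/0.83 ≈ 1.205.
The tax multiplier is −c × k ≈ −0.663, so ΔY = k × (−c·ΔT) = (−€128.15 million) / 0.83 ≈ −€154 million.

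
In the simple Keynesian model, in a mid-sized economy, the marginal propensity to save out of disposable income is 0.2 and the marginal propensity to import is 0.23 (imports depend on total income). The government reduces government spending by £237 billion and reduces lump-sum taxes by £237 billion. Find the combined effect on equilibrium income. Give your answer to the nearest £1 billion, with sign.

MPC = 1 − MPS = 1 − 0.2 = 0.8.
Expenditure multiplier = 1/(1 − c + m) = 1/(1 − 0.8 + 0.23) = 1/0.43 ≈ 2.326.
ΔG contributes k·ΔG = (−£237 billion) / 0.43 ≈ −£551.2 billion.
ΔT of −£237 billion changes first-round spending by −c·ΔT = +£189.6 billion, contributing k·(−c·ΔT) = (+£189.6 billion) / 0.43 ≈ +£440.9 billion.
Net ΔY = k(ΔG − c·ΔT) = (−£47.4 billion) / 0.43 ≈ −£110 billion.

−£110 billion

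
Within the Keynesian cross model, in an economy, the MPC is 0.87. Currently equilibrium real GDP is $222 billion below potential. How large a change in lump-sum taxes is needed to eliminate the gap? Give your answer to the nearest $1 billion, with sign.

−$33 billion

Spending multiplier = 1/(1 − MPC) = 1/(1 − 0.87) = 1/0.13 ≈ 7.692.
Tax multiplier = −c·k = −0.87/0.13 ≈ −6.692. Need ΔY = +$222 billion, so ΔT = ΔY/(−c·k) = −(+$222 billion) × 0.13 / 0.87 ≈ −$33 billion.
The government should cut lump-sum taxes by $33 billion.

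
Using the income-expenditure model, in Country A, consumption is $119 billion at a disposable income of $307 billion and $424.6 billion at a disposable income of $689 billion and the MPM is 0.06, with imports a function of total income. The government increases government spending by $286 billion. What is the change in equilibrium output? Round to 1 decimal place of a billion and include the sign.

+$1,100.0 billion

MPC = ΔC/ΔYd = (424.6 − 119)/(689 − 307) = 305.6/382 = 0.8.
Spending multiplier = 1/(1 − c + m) = 1/(1 − 0.8 + 0.06) = 1/0.26 ≈ 3.846.
ΔY = k × ΔG = (+$286 billion) / 0.26 = +$1,100 billion.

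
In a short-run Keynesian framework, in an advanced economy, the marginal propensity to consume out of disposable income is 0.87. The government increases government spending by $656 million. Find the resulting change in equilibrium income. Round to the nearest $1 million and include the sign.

Spending multiplier = 1/(1 − MPC) = 1/(1 − 0.87) = 1/0.13 ≈ 7.692.
ΔY = k × ΔG = (+$656 million) / 0.13 ≈ +$5,046 million.

+$5,046 million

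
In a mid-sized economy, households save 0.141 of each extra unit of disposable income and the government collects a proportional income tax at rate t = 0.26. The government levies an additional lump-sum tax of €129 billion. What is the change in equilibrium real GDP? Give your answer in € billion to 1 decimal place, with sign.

MPC = 1 − MPS = 1 − 0.141 = 0.859.
A lump-sum tax change of +€129 billion shifts disposable income by −€129 billion; first-round consumption changes by −c × ΔT = −0.859 × (+€129 billion) = −€110.811 billion.
Expenditure multiplier = 1/(1 − c(1−t)) = 1/(1 − 0.859×0.74) = 1/0.36434 ≈ 2.745.
The tax multiplier is −c × k ≈ −2.358, so ΔY = k × (−c·ΔT) = (−€110.811 billion) / 0.36434 ≈ −€304.1 billion.

−€304.1 billion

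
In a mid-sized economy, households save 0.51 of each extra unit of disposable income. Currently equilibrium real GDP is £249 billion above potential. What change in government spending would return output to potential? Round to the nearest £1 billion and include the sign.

MPC = 1 − MPS = 1 − 0.51 = 0.49.
Spending multiplier = 1/(1 − MPC) = 1/(1 − 0.49) = 1/0.51 ≈ 1.961.
Need ΔY = −£249 billion, so ΔG = ΔY/k = (−£249 billion) × 0.51 ≈ −£127 billion.
The government should cut government spending by £127 billion.

−£127 billion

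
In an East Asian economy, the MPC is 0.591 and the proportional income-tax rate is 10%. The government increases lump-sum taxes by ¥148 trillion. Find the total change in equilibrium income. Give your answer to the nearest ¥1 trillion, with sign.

−¥187 trillion

A lump-sum tax change of +¥148 trillion shifts disposable income by −¥148 trillion; first-round consumption changes by −c × ΔT = −0.591 × (+¥148 trillion) = −¥87.468 trillion.
Expenditure multiplier = 1/(1 − c(1−t)) = 1/(1 − 0.591×0.9) = 1/0.4681 ≈ 2.136.
The tax multiplier is −c × k ≈ −1.263, so ΔY = k × (−c·ΔT) = (−¥87.468 trillion) / 0.4681 ≈ −¥187 trillion.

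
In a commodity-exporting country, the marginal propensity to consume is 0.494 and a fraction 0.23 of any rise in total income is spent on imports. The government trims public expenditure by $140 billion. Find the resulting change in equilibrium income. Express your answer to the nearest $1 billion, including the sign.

−$190 billion

Government-spending multiplier = 1/(1 − c + m) = 1/(1 − 0.494 + 0.23) = 1/0.736 ≈ 1.359.
ΔY = k × ΔG = (−$140 billion) / 0.736 ≈ −$190 billion.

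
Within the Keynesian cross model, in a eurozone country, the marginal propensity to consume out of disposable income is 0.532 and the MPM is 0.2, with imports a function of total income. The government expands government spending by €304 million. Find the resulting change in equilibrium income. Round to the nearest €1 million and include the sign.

+€455 million

Expenditure multiplier = 1/(1 − c + m) = 1/(1 − 0.532 + 0.2) = 1/0.668 ≈ 1.497.
ΔY = k × ΔG = (+€304 million) / 0.668 ≈ +€455 million.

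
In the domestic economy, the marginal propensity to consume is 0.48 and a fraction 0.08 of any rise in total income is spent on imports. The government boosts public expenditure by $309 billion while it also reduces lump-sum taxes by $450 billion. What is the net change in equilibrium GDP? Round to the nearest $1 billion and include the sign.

Expenditure multiplier = 1/(1 − c + m) = 1/(1 − 0.48 + 0.08) = 1/0.6 ≈ 1.667.
ΔG contributes k·ΔG = (+$309 billion) / 0.6 = +$515 billion.
ΔT of −$450 billion changes first-round spending by −c·ΔT = +$216 billion, contributing k·(−c·ΔT) = (+$216 billion) / 0.6 = +$360 billion.
Net ΔY = k(ΔG − c·ΔT) = (+$525 billion) / 0.6 = +$875 billion.

+$875 billion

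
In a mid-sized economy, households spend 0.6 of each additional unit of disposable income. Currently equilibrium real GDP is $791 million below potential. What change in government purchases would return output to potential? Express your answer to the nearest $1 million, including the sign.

Spending multiplier = 1/(1 − MPC) = 1/(1 − 0.6) = 1/0.4 = 2.5.
Need ΔY = +$791 million, so ΔG = ΔY/k = (+$791 million) × 0.4 ≈ +$316 million.
The government should increase government purchases by $316 million.

+$316 million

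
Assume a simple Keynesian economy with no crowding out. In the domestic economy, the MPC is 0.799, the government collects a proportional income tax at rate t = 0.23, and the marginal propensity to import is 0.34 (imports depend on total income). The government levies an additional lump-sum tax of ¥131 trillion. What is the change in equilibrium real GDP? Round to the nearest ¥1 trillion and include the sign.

−¥144 trillion

A lump-sum tax change of +¥131 trillion shifts disposable income by −¥131 trillion; first-round consumption changes by −c × ΔT = −0.799 × (+¥131 trillion) = −¥104.669 trillion.
Expenditure multiplier = 1/(1 − c(1−t) + m) = 1/(1 − 0.799×0.77 + 0.34) = 1/0.72477 ≈ 1.38.
The tax multiplier is −c × k ≈ −1.102, so ΔY = k × (−c·ΔT) = (−¥104.669 trillion) / 0.72477 ≈ −¥144 trillion.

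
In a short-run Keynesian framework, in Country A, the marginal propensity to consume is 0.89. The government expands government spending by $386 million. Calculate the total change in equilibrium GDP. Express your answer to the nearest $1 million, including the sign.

+$3,509 million

Government-spending multiplier = 1/(1 − MPC) = 1/(1 − 0.89) = 1/0.11 ≈ 9.091.
ΔY = k × ΔG = (+$386 million) / 0.11 ≈ +$3,509 million.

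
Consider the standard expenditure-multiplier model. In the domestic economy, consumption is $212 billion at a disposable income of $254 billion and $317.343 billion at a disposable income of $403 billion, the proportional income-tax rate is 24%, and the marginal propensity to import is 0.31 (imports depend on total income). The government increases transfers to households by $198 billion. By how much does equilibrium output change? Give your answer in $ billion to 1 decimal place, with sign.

MPC = ΔC/ΔYd = (317.343 − 212)/(403 − 254) = 105.343/149 = 0.707.
The transfer change shifts disposable income by +$198 billion, so first-round consumption changes by c·ΔTR = 0.707 × (+$198 billion) = +$139.986 billion.
Expenditure multiplier = 1/(1 − c(1−t) + m) = 1/(1 − 0.707×0.76 + 0.31) = 1/0.77268 ≈ 1.294.
The transfer multiplier is c × k ≈ 0.915, so ΔY = k × (c·ΔTR) = (+$139.986 billion) / 0.77268 ≈ +$181.2 billion.

+$181.2 billion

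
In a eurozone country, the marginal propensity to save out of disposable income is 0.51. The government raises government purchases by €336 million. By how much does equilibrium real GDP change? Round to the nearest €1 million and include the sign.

+€659 million

MPC = 1 − MPS = 1 − 0.51 = 0.49.
Expenditure multiplier = 1/(1 − MPC) = 1/(1 − 0.49) = 1/0.51 ≈ 1.961.
ΔY = k × ΔG = (+€336 million) / 0.51 ≈ +€659 million.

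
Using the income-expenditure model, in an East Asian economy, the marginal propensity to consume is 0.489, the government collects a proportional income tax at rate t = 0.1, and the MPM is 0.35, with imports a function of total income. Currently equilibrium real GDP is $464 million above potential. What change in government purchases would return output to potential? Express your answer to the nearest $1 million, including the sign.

Spending multiplier = 1/(1 − c(1−t) + m) = 1/(1 − 0.489×0.9 + 0.35) = 1/0.9099 ≈ 1.099.
Need ΔY = −$464 million, so ΔG = ΔY/k = (−$464 million) × 0.9099 ≈ −$422 million.
The government should cut government purchases by $422 million.

−$422 million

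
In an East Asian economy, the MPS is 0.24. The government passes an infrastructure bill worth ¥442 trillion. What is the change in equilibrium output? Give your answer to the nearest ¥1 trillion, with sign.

+¥1,842 trillion

MPC = 1 − MPS = 1 − 0.24 = 0.76.
Expenditure multiplier = 1/(1 − MPC) = 1/(1 − 0.76) = 1/0.24 ≈ 4.167.
ΔY = k × ΔG = (+¥442 trillion) / 0.24 ≈ +¥1,842 trillion.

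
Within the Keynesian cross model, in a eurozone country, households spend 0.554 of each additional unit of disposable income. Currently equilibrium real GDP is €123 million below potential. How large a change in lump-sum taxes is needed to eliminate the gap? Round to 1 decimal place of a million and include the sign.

Spending multiplier = 1/(1 − MPC) = 1/(1 − 0.554) = 1/0.446 ≈ 2.242.
Tax multiplier = −c·k = −0.554/0.446 ≈ −1.242. Need ΔY = +€123 million, so ΔT = ΔY/(−c·k) = −(+€123 million) × 0.446 / 0.554 ≈ −€99 million.
The government should cut lump-sum taxes by €99 million.

−€99.0 million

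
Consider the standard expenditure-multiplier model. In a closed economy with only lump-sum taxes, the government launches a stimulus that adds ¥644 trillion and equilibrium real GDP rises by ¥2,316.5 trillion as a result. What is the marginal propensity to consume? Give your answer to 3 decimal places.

0.722

Implied spending multiplier k = ΔY/ΔG = 2,316.5/644 ≈ 3.597.
Since k = 1/(1 − MPC), MPC = 1 − 1/k = 1 − ΔG/ΔY = 1 − 644/2,316.5 ≈ 0.722.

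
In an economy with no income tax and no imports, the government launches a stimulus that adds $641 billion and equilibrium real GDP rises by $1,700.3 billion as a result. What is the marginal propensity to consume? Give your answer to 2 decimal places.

0.62

Implied spending multiplier k = ΔY/ΔG = 1,700.3/641 ≈ 2.6526.
Since k = 1/(1 − MPC), MPC = 1 − 1/k = 1 − ΔG/ΔY = 1 − 641/1,700.3 ≈ 0.62.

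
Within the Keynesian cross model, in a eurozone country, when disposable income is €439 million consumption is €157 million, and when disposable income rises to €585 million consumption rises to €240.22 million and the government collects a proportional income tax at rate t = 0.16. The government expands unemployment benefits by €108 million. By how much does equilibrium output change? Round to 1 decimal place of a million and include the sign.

MPC = ΔC/ΔYd = (240.22 − 157)/(585 − 439) = 83.22/146 = 0.57.
The transfer change shifts disposable income by +€108 million, so first-round consumption changes by c·ΔTR = 0.57 × (+€108 million) = +€61.56 million.
Expenditure multiplier = 1/(1 − c(1−t)) = 1/(1 − 0.57×0.84) = 1/0.5212 ≈ 1.919.
The transfer multiplier is c × k ≈ 1.094, so ΔY = k × (c·ΔTR) = (+€61.56 million) / 0.5212 ≈ +€118.1 million.

+€118.1 million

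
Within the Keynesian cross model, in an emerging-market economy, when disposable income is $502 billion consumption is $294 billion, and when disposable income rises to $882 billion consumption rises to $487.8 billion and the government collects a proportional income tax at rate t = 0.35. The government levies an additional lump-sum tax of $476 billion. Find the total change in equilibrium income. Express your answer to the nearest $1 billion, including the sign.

MPC = ΔC/ΔYd = (487.8 − 294)/(882 − 502) = 193.8/380 = 0.51.
A lump-sum tax change of +$476 billion shifts disposable income by −$476 billion; first-round consumption changes by −c × ΔT = −0.51 × (+$476 billion) = −$242.76 billion.
Expenditure multiplier = 1/(1 − c(1−t)) = 1/(1 − 0.51×0.65) = 1/0.6685 ≈ 1.496.
The tax multiplier is −c × k ≈ −0.763, so ΔY = k × (−c·ΔT) = (−$242.76 billion) / 0.6685 ≈ −$363 billion.

−$363 billion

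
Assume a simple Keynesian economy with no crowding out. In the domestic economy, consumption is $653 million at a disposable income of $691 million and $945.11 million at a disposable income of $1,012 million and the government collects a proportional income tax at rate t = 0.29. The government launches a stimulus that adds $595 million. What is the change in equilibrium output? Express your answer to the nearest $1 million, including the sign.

MPC = ΔC/ΔYd = (945.11 − 653)/(1,012 − 691) = 292.11/321 = 0.91.
Expenditure multiplier = 1/(1 − c(1−t)) = 1/(1 − 0.91×0.71) = 1/0.3539 ≈ 2.826.
ΔY = k × ΔG = (+$595 million) / 0.3539 ≈ +$1,681 million.

+$1,681 million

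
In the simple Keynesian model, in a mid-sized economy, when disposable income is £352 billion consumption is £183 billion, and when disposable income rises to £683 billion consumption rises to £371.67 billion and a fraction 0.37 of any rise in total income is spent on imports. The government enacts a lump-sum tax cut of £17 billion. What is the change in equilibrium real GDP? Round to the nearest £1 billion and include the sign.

+£12 billion

MPC = ΔC/ΔYd = (371.67 − 183)/(683 − 352) = 188.67/331 = 0.57.
A lump-sum tax change of −£17 billion shifts disposable income by +£17 billion; first-round consumption changes by −c × ΔT = −0.57 × (−£17 billion) = +£9.69 billion.
Expenditure multiplier = 1/(1 − c + m) = 1/(1 − 0.57 + 0.37) = 1/0.8 = 1.25.
The tax multiplier is −c × k ≈ −0.713, so ΔY = k × (−c·ΔT) = (+£9.69 billion) / 0.8 ≈ +£12 billion.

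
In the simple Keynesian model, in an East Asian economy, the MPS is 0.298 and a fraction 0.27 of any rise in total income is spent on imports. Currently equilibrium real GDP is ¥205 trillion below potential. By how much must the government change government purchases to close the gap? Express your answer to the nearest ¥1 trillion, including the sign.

+¥116 trillion

MPC = 1 − MPS = 1 − 0.298 = 0.702.
Spending multiplier = 1/(1 − c + m) = 1/(1 − 0.702 + 0.27) = 1/0.568 ≈ 1.761.
Need ΔY = +¥205 trillion, so ΔG = ΔY/k = (+¥205 trillion) × 0.568 ≈ +¥116 trillion.
The government should increase government purchases by ¥116 trillion.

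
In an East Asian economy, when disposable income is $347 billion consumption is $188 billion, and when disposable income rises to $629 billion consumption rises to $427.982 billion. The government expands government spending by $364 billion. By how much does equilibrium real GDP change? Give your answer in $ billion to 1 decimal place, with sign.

MPC = ΔC/ΔYd = (427.982 − 188)/(629 − 347) = 239.982/282 = 0.851.
Expenditure multiplier = 1/(1 − MPC) = 1/(1 − 0.851) = 1/0.149 ≈ 6.711.
ΔY = k × ΔG = (+$364 billion) / 0.149 ≈ +$2,443 billion.

+$2,443.0 billion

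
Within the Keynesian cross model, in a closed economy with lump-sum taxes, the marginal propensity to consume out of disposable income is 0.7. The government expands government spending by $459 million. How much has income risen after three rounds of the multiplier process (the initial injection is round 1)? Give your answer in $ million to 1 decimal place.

$1,005.2 million

Round 1 adds ΔG = $459 million; each later round is MPC = 0.7 times the previous.
After 3 rounds: 459 + 321.3 + 224.91 = ΔG·(1 − c^3)/(1 − c) = 459 × (1 − 0.343)/0.3 ≈ $1,005.2 million.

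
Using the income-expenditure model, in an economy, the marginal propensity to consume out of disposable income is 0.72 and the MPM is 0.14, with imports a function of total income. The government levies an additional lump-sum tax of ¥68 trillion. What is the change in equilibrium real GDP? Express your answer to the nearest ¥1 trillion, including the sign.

A lump-sum tax change of +¥68 trillion shifts disposable income by −¥68 trillion; first-round consumption changes by −c × ΔT = −0.72 × (+¥68 trillion) = −¥48.96 trillion.
Expenditure multiplier = 1/(1 − c + m) = 1/(1 − 0.72 + 0.14) = 1/0.42 ≈ 2.381.
The tax multiplier is −c × k ≈ −1.714, so ΔY = k × (−c·ΔT) = (−¥48.96 trillion) / 0.42 ≈ −¥117 trillion.

−¥117 trillion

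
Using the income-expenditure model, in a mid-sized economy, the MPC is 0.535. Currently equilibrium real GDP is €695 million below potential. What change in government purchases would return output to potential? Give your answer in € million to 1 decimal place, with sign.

+€323.2 million

Spending multiplier = 1/(1 − MPC) = 1/(1 − 0.535) = 1/0.465 ≈ 2.151.
Need ΔY = +€695 million, so ΔG = ΔY/k = (+€695 million) × 0.465 ≈ +€323.2 million.
The government should increase government purchases by €323.2 million.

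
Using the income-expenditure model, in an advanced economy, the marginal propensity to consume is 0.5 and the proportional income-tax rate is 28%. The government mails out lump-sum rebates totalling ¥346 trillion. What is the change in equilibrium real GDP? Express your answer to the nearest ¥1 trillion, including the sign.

A lump-sum tax change of −¥346 trillion shifts disposable income by +¥346 trillion; first-round consumption changes by −c × ΔT = −0.5 × (−¥346 trillion) = +¥173 trillion.
Expenditure multiplier = 1/(1 − c(1−t)) = 1/(1 − 0.5×0.72) = 1/0.64 ≈ 1.563.
The tax multiplier is −c × k ≈ −0.781, so ΔY = k × (−c·ΔT) = (+¥173 trillion) / 0.64 ≈ +¥270 trillion.

+¥270 trillion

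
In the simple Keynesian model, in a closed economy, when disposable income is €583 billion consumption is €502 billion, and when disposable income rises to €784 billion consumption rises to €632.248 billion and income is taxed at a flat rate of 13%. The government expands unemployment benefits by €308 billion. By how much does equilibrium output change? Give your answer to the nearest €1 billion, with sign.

+€458 billion

MPC = ΔC/ΔYd = (632.248 − 502)/(784 − 583) = 130.248/201 = 0.648.
The transfer change shifts disposable income by +€308 billion, so first-round consumption changes by c·ΔTR = 0.648 × (+€308 billion) = +€199.584 billion.
Expenditure multiplier = 1/(1 − c(1−t)) = 1/(1 − 0.648×0.87) = 1/0.43624 ≈ 2.292.
The transfer multiplier is c × k ≈ 1.485, so ΔY = k × (c·ΔTR) = (+€199.584 billion) / 0.43624 ≈ +€458 billion.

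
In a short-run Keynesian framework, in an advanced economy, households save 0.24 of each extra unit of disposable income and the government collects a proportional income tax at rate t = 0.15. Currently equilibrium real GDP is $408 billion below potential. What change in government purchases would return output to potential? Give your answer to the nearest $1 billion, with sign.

MPC = 1 − MPS = 1 − 0.24 = 0.76.
Spending multiplier = 1/(1 − c(1−t)) = 1/(1 − 0.76×0.85) = 1/0.354 ≈ 2.825.
Need ΔY = +$408 billion, so ΔG = ΔY/k = (+$408 billion) × 0.354 ≈ +$144 billion.
The government should increase government purchases by $144 billion.

+$144 billion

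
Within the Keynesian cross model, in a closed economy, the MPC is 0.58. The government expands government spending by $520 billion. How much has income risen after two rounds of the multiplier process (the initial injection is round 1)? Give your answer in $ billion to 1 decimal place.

Round 1 adds ΔG = $520 billion; each later round is MPC = 0.58 times the previous.
After 2 rounds: 520 + 301.6 = ΔG·(1 − c^2)/(1 − c) = 520 × (1 − 0.3364)/0.42 = $821.6 billion.

$821.6 billion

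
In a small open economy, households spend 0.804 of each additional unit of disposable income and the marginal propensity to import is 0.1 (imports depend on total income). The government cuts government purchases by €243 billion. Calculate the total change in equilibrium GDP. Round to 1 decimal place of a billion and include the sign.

Expenditure multiplier = 1/(1 − c + m) = 1/(1 − 0.804 + 0.1) = 1/0.296 ≈ 3.378.
ΔY = k × ΔG = (−€243 billion) / 0.296 ≈ −€820.9 billion.

−€820.9 billion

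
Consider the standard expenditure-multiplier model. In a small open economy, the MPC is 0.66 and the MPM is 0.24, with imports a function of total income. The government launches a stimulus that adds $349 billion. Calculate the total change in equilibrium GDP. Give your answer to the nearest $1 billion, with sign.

+$602 billion

Expenditure multiplier = 1/(1 − c + m) = 1/(1 − 0.66 + 0.24) = 1/0.58 ≈ 1.724.
ΔY = k × ΔG = (+$349 billion) / 0.58 ≈ +$602 billion.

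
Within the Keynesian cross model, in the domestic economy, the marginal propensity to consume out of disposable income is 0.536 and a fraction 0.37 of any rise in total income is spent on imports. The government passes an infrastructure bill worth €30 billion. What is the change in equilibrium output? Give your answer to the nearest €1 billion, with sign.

Expenditure multiplier = 1/(1 − c + m) = 1/(1 − 0.536 + 0.37) = 1/0.834 ≈ 1.199.
ΔY = k × ΔG = (+€30 billion) / 0.834 ≈ +€36 billion.

+€36 billion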